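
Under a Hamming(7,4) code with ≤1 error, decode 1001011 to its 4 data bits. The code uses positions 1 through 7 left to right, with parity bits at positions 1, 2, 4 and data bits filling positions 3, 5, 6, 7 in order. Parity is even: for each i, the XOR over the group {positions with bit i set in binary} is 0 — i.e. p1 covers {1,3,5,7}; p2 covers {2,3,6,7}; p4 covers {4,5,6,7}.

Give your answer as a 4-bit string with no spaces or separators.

0011

s1 (pos 1,3,5,7): 1⊕0⊕0⊕1 = 0
s2 (pos 2,3,6,7): 0⊕0⊕1⊕1 = 0
s4 (pos 4,5,6,7): 1⊕0⊕1⊕1 = 1
Syndrome s4…s1 = 100 → error at position 4.
Flip position 4: 1001011 → 1000011
Read data bits from positions 3,5,6,7: 0011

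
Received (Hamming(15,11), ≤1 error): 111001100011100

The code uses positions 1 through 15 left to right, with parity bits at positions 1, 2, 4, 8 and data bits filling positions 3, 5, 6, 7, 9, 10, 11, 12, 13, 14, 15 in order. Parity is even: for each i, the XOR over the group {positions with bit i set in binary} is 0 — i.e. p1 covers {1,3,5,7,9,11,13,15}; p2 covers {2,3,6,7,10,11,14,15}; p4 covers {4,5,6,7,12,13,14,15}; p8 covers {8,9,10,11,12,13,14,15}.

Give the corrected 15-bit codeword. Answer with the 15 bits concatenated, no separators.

111001100001100

s1 (pos 1,3,5,7,9,11,13,15): 1⊕1⊕0⊕1⊕0⊕1⊕1⊕0 = 1
s2 (pos 2,3,6,7,10,11,14,15): 1⊕1⊕1⊕1⊕0⊕1⊕0⊕0 = 1
s4 (pos 4,5,6,7,12,13,14,15): 0⊕0⊕1⊕1⊕1⊕1⊕0⊕0 = 0
s8 (pos 8,9,10,11,12,13,14,15): 0⊕0⊕0⊕1⊕1⊕1⊕0⊕0 = 1
Syndrome s8…s1 = 1011 → error at position 11.
Flip position 11: 111001100011100 → 111001100001100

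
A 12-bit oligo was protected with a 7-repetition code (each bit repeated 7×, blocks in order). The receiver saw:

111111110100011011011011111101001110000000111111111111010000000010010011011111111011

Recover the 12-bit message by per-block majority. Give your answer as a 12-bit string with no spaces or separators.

Block 1 (1111111): 7 ones → 1
Block 2 (1010001): 3 ones → 0
Block 3 (1011011): 5 ones → 1
Block 4 (0111111): 6 ones → 1
Block 5 (0100111): 4 ones → 1
Block 6 (0000000): 0 ones → 0
Block 7 (1111111): 7 ones → 1
Block 8 (1111101): 6 ones → 1
Block 9 (0000000): 0 ones → 0
Block 10 (0100100): 2 ones → 0
Block 11 (1101111): 6 ones → 1
Block 12 (1111011): 6 ones → 1

101110110011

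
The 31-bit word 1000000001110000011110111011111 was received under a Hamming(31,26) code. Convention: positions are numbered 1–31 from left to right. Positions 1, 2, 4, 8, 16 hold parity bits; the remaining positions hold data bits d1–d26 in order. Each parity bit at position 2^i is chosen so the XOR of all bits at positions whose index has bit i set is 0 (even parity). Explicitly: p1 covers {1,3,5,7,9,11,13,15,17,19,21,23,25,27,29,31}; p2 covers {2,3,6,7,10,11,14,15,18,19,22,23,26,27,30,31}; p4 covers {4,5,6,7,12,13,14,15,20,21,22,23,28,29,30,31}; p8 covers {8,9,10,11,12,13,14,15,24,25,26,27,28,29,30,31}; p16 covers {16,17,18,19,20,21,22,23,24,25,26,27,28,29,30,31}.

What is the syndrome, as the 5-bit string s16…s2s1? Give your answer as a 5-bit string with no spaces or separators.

00001

s1 (pos 1,3,5,7,9,11,13,15,17,19,21,23,25,27,29,31): 1⊕0⊕0⊕0⊕0⊕1⊕0⊕0⊕0⊕1⊕1⊕1⊕1⊕1⊕1⊕1 = 1
s2 (pos 2,3,6,7,10,11,14,15,18,19,22,23,26,27,30,31): 0⊕0⊕0⊕0⊕1⊕1⊕0⊕0⊕1⊕1⊕0⊕1⊕0⊕1⊕1⊕1 = 0
s4 (pos 4,5,6,7,12,13,14,15,20,21,22,23,28,29,30,31): 0⊕0⊕0⊕0⊕1⊕0⊕0⊕0⊕1⊕1⊕0⊕1⊕1⊕1⊕1⊕1 = 0
s8 (pos 8,9,10,11,12,13,14,15,24,25,26,27,28,29,30,31): 0⊕0⊕1⊕1⊕1⊕0⊕0⊕0⊕1⊕1⊕0⊕1⊕1⊕1⊕1⊕1 = 0
s16 (pos 16,17,18,19,20,21,22,23,24,25,26,27,28,29,30,31): 0⊕0⊕1⊕1⊕1⊕1⊕0⊕1⊕1⊕1⊕0⊕1⊕1⊕1⊕1⊕1 = 0
Syndrome s16…s1 = 00001 → error at position 1.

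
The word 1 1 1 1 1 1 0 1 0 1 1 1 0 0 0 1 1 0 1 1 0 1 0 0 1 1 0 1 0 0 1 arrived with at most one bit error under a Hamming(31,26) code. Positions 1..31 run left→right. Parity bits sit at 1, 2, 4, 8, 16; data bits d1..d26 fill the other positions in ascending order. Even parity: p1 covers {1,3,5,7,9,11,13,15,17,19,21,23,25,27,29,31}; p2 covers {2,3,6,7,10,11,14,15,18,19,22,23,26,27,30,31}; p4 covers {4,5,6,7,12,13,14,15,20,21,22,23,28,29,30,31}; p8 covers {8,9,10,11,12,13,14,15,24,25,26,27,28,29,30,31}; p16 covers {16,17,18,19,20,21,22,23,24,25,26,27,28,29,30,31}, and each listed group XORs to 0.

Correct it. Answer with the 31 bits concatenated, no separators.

s1 (pos 1,3,5,7,9,11,13,15,17,19,21,23,25,27,29,31): 1⊕1⊕1⊕0⊕0⊕1⊕0⊕0⊕1⊕1⊕0⊕0⊕1⊕0⊕0⊕1 = 0
s2 (pos 2,3,6,7,10,11,14,15,18,19,22,23,26,27,30,31): 1⊕1⊕1⊕0⊕1⊕1⊕0⊕0⊕0⊕1⊕1⊕0⊕1⊕0⊕0⊕1 = 1
s4 (pos 4,5,6,7,12,13,14,15,20,21,22,23,28,29,30,31): 1⊕1⊕1⊕0⊕1⊕0⊕0⊕0⊕1⊕0⊕1⊕0⊕1⊕0⊕0⊕1 = 0
s8 (pos 8,9,10,11,12,13,14,15,24,25,26,27,28,29,30,31): 1⊕0⊕1⊕1⊕1⊕0⊕0⊕0⊕0⊕1⊕1⊕0⊕1⊕0⊕0⊕1 = 0
s16 (pos 16,17,18,19,20,21,22,23,24,25,26,27,28,29,30,31): 1⊕1⊕0⊕1⊕1⊕0⊕1⊕0⊕0⊕1⊕1⊕0⊕1⊕0⊕0⊕1 = 1
Syndrome s16…s1 = 10010 → error at position 18.
Flip position 18: 1111110101110001101101001101001 → 1111110101110001111101001101001

1111110101110001111101001101001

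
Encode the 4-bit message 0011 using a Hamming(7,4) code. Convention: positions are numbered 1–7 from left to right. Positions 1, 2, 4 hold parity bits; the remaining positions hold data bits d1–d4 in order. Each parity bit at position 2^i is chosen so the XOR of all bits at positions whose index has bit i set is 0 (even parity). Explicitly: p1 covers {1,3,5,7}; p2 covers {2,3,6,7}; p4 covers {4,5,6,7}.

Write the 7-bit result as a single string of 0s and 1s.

1000011

Place data at non-parity positions: p1 p2 0 p4 0 1 1
p1 (pos 1,3,5,7): XOR of data positions = 0⊕0⊕1 = 1
p2 (pos 2,3,6,7): XOR of data positions = 0⊕1⊕1 = 0
p4 (pos 4,5,6,7): XOR of data positions = 0⊕1⊕1 = 0
Codeword: 1000011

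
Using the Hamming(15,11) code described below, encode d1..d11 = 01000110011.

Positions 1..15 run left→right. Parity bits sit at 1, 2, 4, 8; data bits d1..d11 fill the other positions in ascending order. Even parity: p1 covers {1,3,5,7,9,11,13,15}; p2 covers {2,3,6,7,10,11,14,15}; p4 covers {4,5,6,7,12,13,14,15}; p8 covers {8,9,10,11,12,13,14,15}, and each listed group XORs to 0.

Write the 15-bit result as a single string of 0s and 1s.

Place data at non-parity positions: p1 p2 0 p4 1 0 0 p8 0 1 1 0 0 1 1
p1 (pos 1,3,5,7,9,11,13,15): XOR of data positions = 0⊕1⊕0⊕0⊕1⊕0⊕1 = 1
p2 (pos 2,3,6,7,10,11,14,15): XOR of data positions = 0⊕0⊕0⊕1⊕1⊕1⊕1 = 0
p4 (pos 4,5,6,7,12,13,14,15): XOR of data positions = 1⊕0⊕0⊕0⊕0⊕1⊕1 = 1
p8 (pos 8,9,10,11,12,13,14,15): XOR of data positions = 0⊕1⊕1⊕0⊕0⊕1⊕1 = 0
Codeword: 100110000110011

100110000110011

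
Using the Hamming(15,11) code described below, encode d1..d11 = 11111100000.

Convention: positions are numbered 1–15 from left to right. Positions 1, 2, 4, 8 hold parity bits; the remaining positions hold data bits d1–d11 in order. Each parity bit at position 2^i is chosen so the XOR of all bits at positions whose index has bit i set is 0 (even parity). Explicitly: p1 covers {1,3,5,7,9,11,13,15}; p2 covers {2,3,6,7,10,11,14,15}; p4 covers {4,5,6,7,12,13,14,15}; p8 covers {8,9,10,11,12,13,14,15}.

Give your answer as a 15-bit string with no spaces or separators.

001111101100000

Place data at non-parity positions: p1 p2 1 p4 1 1 1 p8 1 1 0 0 0 0 0
p1 (pos 1,3,5,7,9,11,13,15): XOR of data positions = 1⊕1⊕1⊕1⊕0⊕0⊕0 = 0
p2 (pos 2,3,6,7,10,11,14,15): XOR of data positions = 1⊕1⊕1⊕1⊕0⊕0⊕0 = 0
p4 (pos 4,5,6,7,12,13,14,15): XOR of data positions = 1⊕1⊕1⊕0⊕0⊕0⊕0 = 1
p8 (pos 8,9,10,11,12,13,14,15): XOR of data positions = 1⊕1⊕0⊕0⊕0⊕0⊕0 = 0
Codeword: 001111101100000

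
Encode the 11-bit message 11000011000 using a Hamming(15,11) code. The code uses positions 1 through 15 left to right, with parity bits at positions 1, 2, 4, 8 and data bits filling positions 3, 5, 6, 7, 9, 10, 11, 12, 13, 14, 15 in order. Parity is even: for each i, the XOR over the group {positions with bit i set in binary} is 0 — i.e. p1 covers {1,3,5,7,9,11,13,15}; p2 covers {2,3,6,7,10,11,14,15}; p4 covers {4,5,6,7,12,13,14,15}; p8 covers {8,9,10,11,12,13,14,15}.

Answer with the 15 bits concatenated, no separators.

101010000011000

Place data at non-parity positions: p1 p2 1 p4 1 0 0 p8 0 0 1 1 0 0 0
p1 (pos 1,3,5,7,9,11,13,15): XOR of data positions = 1⊕1⊕0⊕0⊕1⊕0⊕0 = 1
p2 (pos 2,3,6,7,10,11,14,15): XOR of data positions = 1⊕0⊕0⊕0⊕1⊕0⊕0 = 0
p4 (pos 4,5,6,7,12,13,14,15): XOR of data positions = 1⊕0⊕0⊕1⊕0⊕0⊕0 = 0
p8 (pos 8,9,10,11,12,13,14,15): XOR of data positions = 0⊕0⊕1⊕1⊕0⊕0⊕0 = 0
Codeword: 101010000011000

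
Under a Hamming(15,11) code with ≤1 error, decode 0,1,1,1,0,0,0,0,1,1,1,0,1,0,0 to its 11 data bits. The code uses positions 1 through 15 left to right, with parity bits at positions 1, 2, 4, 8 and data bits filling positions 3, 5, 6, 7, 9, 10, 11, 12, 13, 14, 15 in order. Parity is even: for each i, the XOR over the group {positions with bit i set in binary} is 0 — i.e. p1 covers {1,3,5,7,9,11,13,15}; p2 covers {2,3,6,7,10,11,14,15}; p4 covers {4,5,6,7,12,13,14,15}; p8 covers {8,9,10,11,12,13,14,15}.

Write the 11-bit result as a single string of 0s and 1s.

10001110100

s1 (pos 1,3,5,7,9,11,13,15): 0⊕1⊕0⊕0⊕1⊕1⊕1⊕0 = 0
s2 (pos 2,3,6,7,10,11,14,15): 1⊕1⊕0⊕0⊕1⊕1⊕0⊕0 = 0
s4 (pos 4,5,6,7,12,13,14,15): 1⊕0⊕0⊕0⊕0⊕1⊕0⊕0 = 0
s8 (pos 8,9,10,11,12,13,14,15): 0⊕1⊕1⊕1⊕0⊕1⊕0⊕0 = 0
Syndrome s8…s1 = 0000 → no error.
Read data bits from positions 3,5,6,7,9,10,11,12,13,14,15: 10001110100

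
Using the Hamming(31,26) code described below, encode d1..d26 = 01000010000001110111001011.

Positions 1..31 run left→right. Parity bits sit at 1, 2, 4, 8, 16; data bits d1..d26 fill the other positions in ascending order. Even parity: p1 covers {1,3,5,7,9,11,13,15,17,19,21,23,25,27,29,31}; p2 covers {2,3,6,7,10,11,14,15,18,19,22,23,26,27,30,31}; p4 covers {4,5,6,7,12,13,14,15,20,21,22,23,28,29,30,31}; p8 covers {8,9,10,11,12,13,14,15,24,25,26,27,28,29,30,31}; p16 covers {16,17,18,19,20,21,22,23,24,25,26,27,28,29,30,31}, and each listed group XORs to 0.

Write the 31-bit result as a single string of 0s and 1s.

1101100000100001001110111001011

Place data at non-parity positions: p1 p2 0 p4 1 0 0 p8 0 0 1 0 0 0 0 p16 0 0 1 1 1 0 1 1 1 0 0 1 0 1 1
p1 (pos 1,3,5,7,9,11,13,15,17,19,21,23,25,27,29,31): XOR of data positions = 0⊕1⊕0⊕0⊕1⊕0⊕0⊕0⊕1⊕1⊕1⊕1⊕0⊕0⊕1 = 1
p2 (pos 2,3,6,7,10,11,14,15,18,19,22,23,26,27,30,31): XOR of data positions = 0⊕0⊕0⊕0⊕1⊕0⊕0⊕0⊕1⊕0⊕1⊕0⊕0⊕1⊕1 = 1
p4 (pos 4,5,6,7,12,13,14,15,20,21,22,23,28,29,30,31): XOR of data positions = 1⊕0⊕0⊕0⊕0⊕0⊕0⊕1⊕1⊕0⊕1⊕1⊕0⊕1⊕1 = 1
p8 (pos 8,9,10,11,12,13,14,15,24,25,26,27,28,29,30,31): XOR of data positions = 0⊕0⊕1⊕0⊕0⊕0⊕0⊕1⊕1⊕0⊕0⊕1⊕0⊕1⊕1 = 0
p16 (pos 16,17,18,19,20,21,22,23,24,25,26,27,28,29,30,31): XOR of data positions = 0⊕0⊕1⊕1⊕1⊕0⊕1⊕1⊕1⊕0⊕0⊕1⊕0⊕1⊕1 = 1
Codeword: 1101100000100001001110111001011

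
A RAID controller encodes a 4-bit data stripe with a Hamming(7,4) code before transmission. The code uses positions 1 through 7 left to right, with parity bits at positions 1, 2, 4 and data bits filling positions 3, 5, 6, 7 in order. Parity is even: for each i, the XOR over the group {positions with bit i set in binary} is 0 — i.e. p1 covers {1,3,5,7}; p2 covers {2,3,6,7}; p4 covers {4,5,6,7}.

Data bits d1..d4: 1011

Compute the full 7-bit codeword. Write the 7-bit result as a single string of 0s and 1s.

0110011

Place data at non-parity positions: p1 p2 1 p4 0 1 1
p1 (pos 1,3,5,7): XOR of data positions = 1⊕0⊕1 = 0
p2 (pos 2,3,6,7): XOR of data positions = 1⊕1⊕1 = 1
p4 (pos 4,5,6,7): XOR of data positions = 0⊕1⊕1 = 0
Codeword: 0110011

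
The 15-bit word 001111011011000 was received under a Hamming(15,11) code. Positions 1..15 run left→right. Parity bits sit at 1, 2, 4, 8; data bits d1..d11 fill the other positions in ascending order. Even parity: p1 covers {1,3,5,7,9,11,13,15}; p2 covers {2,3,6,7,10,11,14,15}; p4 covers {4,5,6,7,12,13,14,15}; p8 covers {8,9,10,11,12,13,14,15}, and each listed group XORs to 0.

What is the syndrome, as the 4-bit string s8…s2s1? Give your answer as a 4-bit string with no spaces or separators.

s1 (pos 1,3,5,7,9,11,13,15): 0⊕1⊕1⊕0⊕1⊕1⊕0⊕0 = 0
s2 (pos 2,3,6,7,10,11,14,15): 0⊕1⊕1⊕0⊕0⊕1⊕0⊕0 = 1
s4 (pos 4,5,6,7,12,13,14,15): 1⊕1⊕1⊕0⊕1⊕0⊕0⊕0 = 0
s8 (pos 8,9,10,11,12,13,14,15): 1⊕1⊕0⊕1⊕1⊕0⊕0⊕0 = 0
Syndrome s8…s1 = 0010 → error at position 2.

0010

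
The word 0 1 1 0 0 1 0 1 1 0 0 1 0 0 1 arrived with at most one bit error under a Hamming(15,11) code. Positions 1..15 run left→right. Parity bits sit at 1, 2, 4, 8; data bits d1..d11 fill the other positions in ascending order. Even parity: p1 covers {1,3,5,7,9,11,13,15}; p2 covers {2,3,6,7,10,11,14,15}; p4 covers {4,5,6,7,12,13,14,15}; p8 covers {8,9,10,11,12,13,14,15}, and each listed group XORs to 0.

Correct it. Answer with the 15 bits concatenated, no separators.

s1 (pos 1,3,5,7,9,11,13,15): 0⊕1⊕0⊕0⊕1⊕0⊕0⊕1 = 1
s2 (pos 2,3,6,7,10,11,14,15): 1⊕1⊕1⊕0⊕0⊕0⊕0⊕1 = 0
s4 (pos 4,5,6,7,12,13,14,15): 0⊕0⊕1⊕0⊕1⊕0⊕0⊕1 = 1
s8 (pos 8,9,10,11,12,13,14,15): 1⊕1⊕0⊕0⊕1⊕0⊕0⊕1 = 0
Syndrome s8…s1 = 0101 → error at position 5.
Flip position 5: 011001011001001 → 011011011001001

011011011001001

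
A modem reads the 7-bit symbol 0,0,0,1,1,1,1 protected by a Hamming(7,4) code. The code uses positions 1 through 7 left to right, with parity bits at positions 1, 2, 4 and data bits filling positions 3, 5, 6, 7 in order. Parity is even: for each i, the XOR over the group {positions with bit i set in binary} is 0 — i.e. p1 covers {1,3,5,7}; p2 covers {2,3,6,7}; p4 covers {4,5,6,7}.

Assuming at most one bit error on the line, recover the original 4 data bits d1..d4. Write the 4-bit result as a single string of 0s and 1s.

s1 (pos 1,3,5,7): 0⊕0⊕1⊕1 = 0
s2 (pos 2,3,6,7): 0⊕0⊕1⊕1 = 0
s4 (pos 4,5,6,7): 1⊕1⊕1⊕1 = 0
Syndrome s4…s1 = 000 → no error.
Read data bits from positions 3,5,6,7: 0111

0111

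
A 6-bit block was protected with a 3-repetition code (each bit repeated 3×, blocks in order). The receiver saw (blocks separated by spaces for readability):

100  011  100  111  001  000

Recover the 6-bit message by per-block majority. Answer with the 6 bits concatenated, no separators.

Block 1 (100): 1 one → 0
Block 2 (011): 2 ones → 1
Block 3 (100): 1 one → 0
Block 4 (111): 3 ones → 1
Block 5 (001): 1 one → 0
Block 6 (000): 0 ones → 0

010100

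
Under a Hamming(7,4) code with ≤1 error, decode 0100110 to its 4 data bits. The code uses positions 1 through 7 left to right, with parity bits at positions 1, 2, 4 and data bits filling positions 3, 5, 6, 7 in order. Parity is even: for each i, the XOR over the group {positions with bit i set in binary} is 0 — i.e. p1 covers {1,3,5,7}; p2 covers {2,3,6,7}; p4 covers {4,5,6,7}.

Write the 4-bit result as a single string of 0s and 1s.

0110

s1 (pos 1,3,5,7): 0⊕0⊕1⊕0 = 1
s2 (pos 2,3,6,7): 1⊕0⊕1⊕0 = 0
s4 (pos 4,5,6,7): 0⊕1⊕1⊕0 = 0
Syndrome s4…s1 = 001 → error at position 1.
Flip position 1: 0100110 → 1100110
Read data bits from positions 3,5,6,7: 0110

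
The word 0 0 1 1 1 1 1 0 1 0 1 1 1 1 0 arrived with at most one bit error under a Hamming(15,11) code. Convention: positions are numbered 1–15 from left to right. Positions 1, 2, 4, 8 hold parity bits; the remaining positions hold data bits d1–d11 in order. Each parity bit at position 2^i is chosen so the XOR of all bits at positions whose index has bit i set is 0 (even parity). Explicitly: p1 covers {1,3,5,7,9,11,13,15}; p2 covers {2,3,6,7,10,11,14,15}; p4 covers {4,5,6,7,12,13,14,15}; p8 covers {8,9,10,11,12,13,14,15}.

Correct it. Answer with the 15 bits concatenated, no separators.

s1 (pos 1,3,5,7,9,11,13,15): 0⊕1⊕1⊕1⊕1⊕1⊕1⊕0 = 0
s2 (pos 2,3,6,7,10,11,14,15): 0⊕1⊕1⊕1⊕0⊕1⊕1⊕0 = 1
s4 (pos 4,5,6,7,12,13,14,15): 1⊕1⊕1⊕1⊕1⊕1⊕1⊕0 = 1
s8 (pos 8,9,10,11,12,13,14,15): 0⊕1⊕0⊕1⊕1⊕1⊕1⊕0 = 1
Syndrome s8…s1 = 1110 → error at position 14.
Flip position 14: 001111101011110 → 001111101011100

001111101011100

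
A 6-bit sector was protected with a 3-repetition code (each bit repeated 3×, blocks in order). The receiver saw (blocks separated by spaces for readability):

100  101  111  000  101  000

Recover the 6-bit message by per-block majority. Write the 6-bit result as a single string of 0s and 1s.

Block 1 (100): 1 one → 0
Block 2 (101): 2 ones → 1
Block 3 (111): 3 ones → 1
Block 4 (000): 0 ones → 0
Block 5 (101): 2 ones → 1
Block 6 (000): 0 ones → 0

011010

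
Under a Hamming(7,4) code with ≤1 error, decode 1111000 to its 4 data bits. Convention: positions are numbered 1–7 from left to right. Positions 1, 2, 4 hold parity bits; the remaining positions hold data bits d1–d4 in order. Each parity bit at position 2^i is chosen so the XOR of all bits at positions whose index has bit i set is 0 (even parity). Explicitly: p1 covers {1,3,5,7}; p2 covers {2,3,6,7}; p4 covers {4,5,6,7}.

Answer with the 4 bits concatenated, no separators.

1000

s1 (pos 1,3,5,7): 1⊕1⊕0⊕0 = 0
s2 (pos 2,3,6,7): 1⊕1⊕0⊕0 = 0
s4 (pos 4,5,6,7): 1⊕0⊕0⊕0 = 1
Syndrome s4…s1 = 100 → error at position 4.
Flip position 4: 1111000 → 1110000
Read data bits from positions 3,5,6,7: 1000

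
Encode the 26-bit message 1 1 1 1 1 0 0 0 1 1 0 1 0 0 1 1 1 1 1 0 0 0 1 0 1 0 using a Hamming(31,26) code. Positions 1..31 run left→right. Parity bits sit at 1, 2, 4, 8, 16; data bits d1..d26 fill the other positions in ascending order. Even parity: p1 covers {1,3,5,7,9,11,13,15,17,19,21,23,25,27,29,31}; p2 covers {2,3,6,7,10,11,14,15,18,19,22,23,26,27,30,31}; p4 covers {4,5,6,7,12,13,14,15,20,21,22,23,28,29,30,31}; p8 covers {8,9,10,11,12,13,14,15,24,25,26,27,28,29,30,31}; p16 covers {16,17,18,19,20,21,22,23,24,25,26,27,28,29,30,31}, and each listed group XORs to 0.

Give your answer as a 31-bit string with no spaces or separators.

Place data at non-parity positions: p1 p2 1 p4 1 1 1 p8 1 0 0 0 1 1 0 p16 1 0 0 1 1 1 1 1 0 0 0 1 0 1 0
p1 (pos 1,3,5,7,9,11,13,15,17,19,21,23,25,27,29,31): XOR of data positions = 1⊕1⊕1⊕1⊕0⊕1⊕0⊕1⊕0⊕1⊕1⊕0⊕0⊕0⊕0 = 0
p2 (pos 2,3,6,7,10,11,14,15,18,19,22,23,26,27,30,31): XOR of data positions = 1⊕1⊕1⊕0⊕0⊕1⊕0⊕0⊕0⊕1⊕1⊕0⊕0⊕1⊕0 = 1
p4 (pos 4,5,6,7,12,13,14,15,20,21,22,23,28,29,30,31): XOR of data positions = 1⊕1⊕1⊕0⊕1⊕1⊕0⊕1⊕1⊕1⊕1⊕1⊕0⊕1⊕0 = 1
p8 (pos 8,9,10,11,12,13,14,15,24,25,26,27,28,29,30,31): XOR of data positions = 1⊕0⊕0⊕0⊕1⊕1⊕0⊕1⊕0⊕0⊕0⊕1⊕0⊕1⊕0 = 0
p16 (pos 16,17,18,19,20,21,22,23,24,25,26,27,28,29,30,31): XOR of data positions = 1⊕0⊕0⊕1⊕1⊕1⊕1⊕1⊕0⊕0⊕0⊕1⊕0⊕1⊕0 = 0
Codeword: 0111111010001100100111110001010

0111111010001100100111110001010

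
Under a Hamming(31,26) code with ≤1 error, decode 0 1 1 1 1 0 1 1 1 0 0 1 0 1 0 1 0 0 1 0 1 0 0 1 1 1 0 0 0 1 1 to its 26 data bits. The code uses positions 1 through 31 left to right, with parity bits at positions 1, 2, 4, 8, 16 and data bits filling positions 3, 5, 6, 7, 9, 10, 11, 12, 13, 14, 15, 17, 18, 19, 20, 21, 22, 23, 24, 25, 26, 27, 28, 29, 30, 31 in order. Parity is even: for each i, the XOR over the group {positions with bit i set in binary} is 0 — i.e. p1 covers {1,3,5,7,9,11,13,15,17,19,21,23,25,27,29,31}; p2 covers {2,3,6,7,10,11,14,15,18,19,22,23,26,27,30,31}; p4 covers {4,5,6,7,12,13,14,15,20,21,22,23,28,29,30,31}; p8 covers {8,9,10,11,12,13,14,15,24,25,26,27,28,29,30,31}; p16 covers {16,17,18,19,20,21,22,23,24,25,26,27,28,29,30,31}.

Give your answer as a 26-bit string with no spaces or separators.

11011001010001010011100011

s1 (pos 1,3,5,7,9,11,13,15,17,19,21,23,25,27,29,31): 0⊕1⊕1⊕1⊕1⊕0⊕0⊕0⊕0⊕1⊕1⊕0⊕1⊕0⊕0⊕1 = 0
s2 (pos 2,3,6,7,10,11,14,15,18,19,22,23,26,27,30,31): 1⊕1⊕0⊕1⊕0⊕0⊕1⊕0⊕0⊕1⊕0⊕0⊕1⊕0⊕1⊕1 = 0
s4 (pos 4,5,6,7,12,13,14,15,20,21,22,23,28,29,30,31): 1⊕1⊕0⊕1⊕1⊕0⊕1⊕0⊕0⊕1⊕0⊕0⊕0⊕0⊕1⊕1 = 0
s8 (pos 8,9,10,11,12,13,14,15,24,25,26,27,28,29,30,31): 1⊕1⊕0⊕0⊕1⊕0⊕1⊕0⊕1⊕1⊕1⊕0⊕0⊕0⊕1⊕1 = 1
s16 (pos 16,17,18,19,20,21,22,23,24,25,26,27,28,29,30,31): 1⊕0⊕0⊕1⊕0⊕1⊕0⊕0⊕1⊕1⊕1⊕0⊕0⊕0⊕1⊕1 = 0
Syndrome s16…s1 = 01000 → error at position 8.
Flip position 8: 0111101110010101001010011100011 → 0111101010010101001010011100011
Read data bits from positions 3,5,6,7,9,10,11,12,13,14,15,17,18,19,20,21,22,23,24,25,26,27,28,29,30,31: 11011001010001010011100011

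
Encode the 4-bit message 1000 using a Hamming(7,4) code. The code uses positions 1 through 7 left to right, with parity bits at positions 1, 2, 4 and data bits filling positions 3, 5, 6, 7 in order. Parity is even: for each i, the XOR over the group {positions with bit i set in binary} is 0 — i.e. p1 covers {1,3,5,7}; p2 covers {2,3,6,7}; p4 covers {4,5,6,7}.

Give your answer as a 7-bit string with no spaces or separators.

1110000

Place data at non-parity positions: p1 p2 1 p4 0 0 0
p1 (pos 1,3,5,7): XOR of data positions = 1⊕0⊕0 = 1
p2 (pos 2,3,6,7): XOR of data positions = 1⊕0⊕0 = 1
p4 (pos 4,5,6,7): XOR of data positions = 0⊕0⊕0 = 0
Codeword: 1110000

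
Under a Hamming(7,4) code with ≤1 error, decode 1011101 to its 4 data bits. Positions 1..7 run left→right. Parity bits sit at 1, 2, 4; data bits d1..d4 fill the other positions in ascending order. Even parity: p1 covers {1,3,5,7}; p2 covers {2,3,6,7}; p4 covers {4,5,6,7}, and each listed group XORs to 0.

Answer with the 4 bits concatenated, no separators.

1101

s1 (pos 1,3,5,7): 1⊕1⊕1⊕1 = 0
s2 (pos 2,3,6,7): 0⊕1⊕0⊕1 = 0
s4 (pos 4,5,6,7): 1⊕1⊕0⊕1 = 1
Syndrome s4…s1 = 100 → error at position 4.
Flip position 4: 1011101 → 1010101
Read data bits from positions 3,5,6,7: 1101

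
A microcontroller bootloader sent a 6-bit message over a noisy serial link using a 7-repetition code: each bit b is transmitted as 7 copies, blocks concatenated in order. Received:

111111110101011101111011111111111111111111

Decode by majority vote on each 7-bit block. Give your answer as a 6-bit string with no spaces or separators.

Block 1 (1111111): 7 ones → 1
Block 2 (1010101): 4 ones → 1
Block 3 (1101111): 6 ones → 1
Block 4 (0111111): 6 ones → 1
Block 5 (1111111): 7 ones → 1
Block 6 (1111111): 7 ones → 1

111111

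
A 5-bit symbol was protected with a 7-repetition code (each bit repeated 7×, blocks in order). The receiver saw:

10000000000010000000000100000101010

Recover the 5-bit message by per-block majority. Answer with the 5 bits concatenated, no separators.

Block 1 (1000000): 1 one → 0
Block 2 (0000010): 1 one → 0
Block 3 (0000000): 0 ones → 0
Block 4 (0010000): 1 one → 0
Block 5 (0101010): 3 ones → 0

00000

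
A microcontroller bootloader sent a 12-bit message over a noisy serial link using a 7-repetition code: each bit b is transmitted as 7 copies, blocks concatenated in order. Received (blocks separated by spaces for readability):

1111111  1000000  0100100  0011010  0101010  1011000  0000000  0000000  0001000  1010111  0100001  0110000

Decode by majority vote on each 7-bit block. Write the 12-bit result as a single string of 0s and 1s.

100000000100

Block 1 (1111111): 7 ones → 1
Block 2 (1000000): 1 one → 0
Block 3 (0100100): 2 ones → 0
Block 4 (0011010): 3 ones → 0
Block 5 (0101010): 3 ones → 0
Block 6 (1011000): 3 ones → 0
Block 7 (0000000): 0 ones → 0
Block 8 (0000000): 0 ones → 0
Block 9 (0001000): 1 one → 0
Block 10 (1010111): 5 ones → 1
Block 11 (0100001): 2 ones → 0
Block 12 (0110000): 2 ones → 0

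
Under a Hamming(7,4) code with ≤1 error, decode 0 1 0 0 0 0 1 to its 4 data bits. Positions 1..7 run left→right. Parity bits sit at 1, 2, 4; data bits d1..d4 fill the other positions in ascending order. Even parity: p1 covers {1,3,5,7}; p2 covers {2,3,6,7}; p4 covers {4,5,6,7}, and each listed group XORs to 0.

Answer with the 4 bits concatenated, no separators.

s1 (pos 1,3,5,7): 0⊕0⊕0⊕1 = 1
s2 (pos 2,3,6,7): 1⊕0⊕0⊕1 = 0
s4 (pos 4,5,6,7): 0⊕0⊕0⊕1 = 1
Syndrome s4…s1 = 101 → error at position 5.
Flip position 5: 0100001 → 0100101
Read data bits from positions 3,5,6,7: 0101

0101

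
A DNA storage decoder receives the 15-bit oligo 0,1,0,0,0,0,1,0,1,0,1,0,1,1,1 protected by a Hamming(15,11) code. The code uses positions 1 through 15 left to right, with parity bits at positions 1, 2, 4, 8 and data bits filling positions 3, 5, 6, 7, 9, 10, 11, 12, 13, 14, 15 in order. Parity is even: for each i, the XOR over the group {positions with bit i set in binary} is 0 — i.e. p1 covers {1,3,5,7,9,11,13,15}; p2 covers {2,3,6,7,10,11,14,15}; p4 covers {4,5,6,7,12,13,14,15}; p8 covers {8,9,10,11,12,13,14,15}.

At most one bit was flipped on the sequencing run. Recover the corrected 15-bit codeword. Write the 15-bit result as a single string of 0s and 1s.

010000101000111

s1 (pos 1,3,5,7,9,11,13,15): 0⊕0⊕0⊕1⊕1⊕1⊕1⊕1 = 1
s2 (pos 2,3,6,7,10,11,14,15): 1⊕0⊕0⊕1⊕0⊕1⊕1⊕1 = 1
s4 (pos 4,5,6,7,12,13,14,15): 0⊕0⊕0⊕1⊕0⊕1⊕1⊕1 = 0
s8 (pos 8,9,10,11,12,13,14,15): 0⊕1⊕0⊕1⊕0⊕1⊕1⊕1 = 1
Syndrome s8…s1 = 1011 → error at position 11.
Flip position 11: 010000101010111 → 010000101000111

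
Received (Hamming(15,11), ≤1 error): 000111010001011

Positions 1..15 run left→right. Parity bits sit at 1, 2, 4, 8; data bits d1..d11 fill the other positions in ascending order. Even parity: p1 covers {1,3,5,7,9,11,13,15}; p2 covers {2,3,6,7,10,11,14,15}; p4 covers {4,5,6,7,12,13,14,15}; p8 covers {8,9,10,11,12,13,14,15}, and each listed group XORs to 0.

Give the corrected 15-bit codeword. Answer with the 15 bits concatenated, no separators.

010111010001011

s1 (pos 1,3,5,7,9,11,13,15): 0⊕0⊕1⊕0⊕0⊕0⊕0⊕1 = 0
s2 (pos 2,3,6,7,10,11,14,15): 0⊕0⊕1⊕0⊕0⊕0⊕1⊕1 = 1
s4 (pos 4,5,6,7,12,13,14,15): 1⊕1⊕1⊕0⊕1⊕0⊕1⊕1 = 0
s8 (pos 8,9,10,11,12,13,14,15): 1⊕0⊕0⊕0⊕1⊕0⊕1⊕1 = 0
Syndrome s8…s1 = 0010 → error at position 2.
Flip position 2: 000111010001011 → 010111010001011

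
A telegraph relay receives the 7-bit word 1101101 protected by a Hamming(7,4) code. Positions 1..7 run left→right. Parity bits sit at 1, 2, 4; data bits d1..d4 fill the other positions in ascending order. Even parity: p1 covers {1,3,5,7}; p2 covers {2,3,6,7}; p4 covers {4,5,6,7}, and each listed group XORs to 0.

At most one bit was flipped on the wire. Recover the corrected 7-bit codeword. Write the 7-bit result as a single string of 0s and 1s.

1101001

s1 (pos 1,3,5,7): 1⊕0⊕1⊕1 = 1
s2 (pos 2,3,6,7): 1⊕0⊕0⊕1 = 0
s4 (pos 4,5,6,7): 1⊕1⊕0⊕1 = 1
Syndrome s4…s1 = 101 → error at position 5.
Flip position 5: 1101101 → 1101001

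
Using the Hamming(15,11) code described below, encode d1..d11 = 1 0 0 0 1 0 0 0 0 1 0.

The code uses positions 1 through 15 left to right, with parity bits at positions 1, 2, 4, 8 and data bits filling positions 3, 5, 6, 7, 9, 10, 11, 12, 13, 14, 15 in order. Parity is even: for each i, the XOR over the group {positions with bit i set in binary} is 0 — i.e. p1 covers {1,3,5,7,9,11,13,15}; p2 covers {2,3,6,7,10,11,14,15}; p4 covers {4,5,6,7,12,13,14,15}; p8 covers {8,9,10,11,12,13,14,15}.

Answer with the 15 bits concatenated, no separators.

Place data at non-parity positions: p1 p2 1 p4 0 0 0 p8 1 0 0 0 0 1 0
p1 (pos 1,3,5,7,9,11,13,15): XOR of data positions = 1⊕0⊕0⊕1⊕0⊕0⊕0 = 0
p2 (pos 2,3,6,7,10,11,14,15): XOR of data positions = 1⊕0⊕0⊕0⊕0⊕1⊕0 = 0
p4 (pos 4,5,6,7,12,13,14,15): XOR of data positions = 0⊕0⊕0⊕0⊕0⊕1⊕0 = 1
p8 (pos 8,9,10,11,12,13,14,15): XOR of data positions = 1⊕0⊕0⊕0⊕0⊕1⊕0 = 0
Codeword: 001100001000010

001100001000010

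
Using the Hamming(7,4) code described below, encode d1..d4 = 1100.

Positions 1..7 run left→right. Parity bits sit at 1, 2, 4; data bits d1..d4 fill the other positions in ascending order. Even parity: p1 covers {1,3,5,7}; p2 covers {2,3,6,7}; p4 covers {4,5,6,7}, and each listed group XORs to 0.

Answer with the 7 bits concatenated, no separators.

Place data at non-parity positions: p1 p2 1 p4 1 0 0
p1 (pos 1,3,5,7): XOR of data positions = 1⊕1⊕0 = 0
p2 (pos 2,3,6,7): XOR of data positions = 1⊕0⊕0 = 1
p4 (pos 4,5,6,7): XOR of data positions = 1⊕0⊕0 = 1
Codeword: 0111100

0111100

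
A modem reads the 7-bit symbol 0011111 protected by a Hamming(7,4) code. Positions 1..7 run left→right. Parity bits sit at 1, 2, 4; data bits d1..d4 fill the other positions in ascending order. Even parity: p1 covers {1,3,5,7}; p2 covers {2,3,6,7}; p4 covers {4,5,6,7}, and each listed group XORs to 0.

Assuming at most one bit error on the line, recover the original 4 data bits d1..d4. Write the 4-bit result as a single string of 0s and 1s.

s1 (pos 1,3,5,7): 0⊕1⊕1⊕1 = 1
s2 (pos 2,3,6,7): 0⊕1⊕1⊕1 = 1
s4 (pos 4,5,6,7): 1⊕1⊕1⊕1 = 0
Syndrome s4…s1 = 011 → error at position 3.
Flip position 3: 0011111 → 0001111
Read data bits from positions 3,5,6,7: 0111

0111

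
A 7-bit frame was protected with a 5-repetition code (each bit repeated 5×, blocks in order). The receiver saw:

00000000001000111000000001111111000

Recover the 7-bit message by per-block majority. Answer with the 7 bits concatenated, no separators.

Block 1 (00000): 0 ones → 0
Block 2 (00000): 0 ones → 0
Block 3 (10001): 2 ones → 0
Block 4 (11000): 2 ones → 0
Block 5 (00000): 0 ones → 0
Block 6 (11111): 5 ones → 1
Block 7 (11000): 2 ones → 0

0000010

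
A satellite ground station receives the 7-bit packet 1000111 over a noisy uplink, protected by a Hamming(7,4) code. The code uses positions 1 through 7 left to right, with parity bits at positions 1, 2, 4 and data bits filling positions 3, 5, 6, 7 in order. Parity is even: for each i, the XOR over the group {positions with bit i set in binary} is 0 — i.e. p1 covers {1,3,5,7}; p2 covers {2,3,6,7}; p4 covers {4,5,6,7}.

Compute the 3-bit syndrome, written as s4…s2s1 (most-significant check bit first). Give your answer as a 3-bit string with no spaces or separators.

s1 (pos 1,3,5,7): 1⊕0⊕1⊕1 = 1
s2 (pos 2,3,6,7): 0⊕0⊕1⊕1 = 0
s4 (pos 4,5,6,7): 0⊕1⊕1⊕1 = 1
Syndrome s4…s1 = 101 → error at position 5.

101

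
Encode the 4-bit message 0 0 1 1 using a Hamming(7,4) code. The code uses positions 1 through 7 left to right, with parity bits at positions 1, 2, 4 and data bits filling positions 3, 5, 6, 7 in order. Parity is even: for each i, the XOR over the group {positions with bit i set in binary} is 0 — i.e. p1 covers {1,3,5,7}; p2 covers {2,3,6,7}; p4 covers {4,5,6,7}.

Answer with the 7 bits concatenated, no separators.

Place data at non-parity positions: p1 p2 0 p4 0 1 1
p1 (pos 1,3,5,7): XOR of data positions = 0⊕0⊕1 = 1
p2 (pos 2,3,6,7): XOR of data positions = 0⊕1⊕1 = 0
p4 (pos 4,5,6,7): XOR of data positions = 0⊕1⊕1 = 0
Codeword: 1000011

1000011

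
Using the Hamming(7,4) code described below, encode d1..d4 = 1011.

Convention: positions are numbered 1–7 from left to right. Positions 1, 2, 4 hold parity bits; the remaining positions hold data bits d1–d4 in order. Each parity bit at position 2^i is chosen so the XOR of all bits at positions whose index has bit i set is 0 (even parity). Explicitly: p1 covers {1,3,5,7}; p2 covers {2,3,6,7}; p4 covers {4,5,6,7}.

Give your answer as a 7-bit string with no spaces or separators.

0110011

Place data at non-parity positions: p1 p2 1 p4 0 1 1
p1 (pos 1,3,5,7): XOR of data positions = 1⊕0⊕1 = 0
p2 (pos 2,3,6,7): XOR of data positions = 1⊕1⊕1 = 1
p4 (pos 4,5,6,7): XOR of data positions = 0⊕1⊕1 = 0
Codeword: 0110011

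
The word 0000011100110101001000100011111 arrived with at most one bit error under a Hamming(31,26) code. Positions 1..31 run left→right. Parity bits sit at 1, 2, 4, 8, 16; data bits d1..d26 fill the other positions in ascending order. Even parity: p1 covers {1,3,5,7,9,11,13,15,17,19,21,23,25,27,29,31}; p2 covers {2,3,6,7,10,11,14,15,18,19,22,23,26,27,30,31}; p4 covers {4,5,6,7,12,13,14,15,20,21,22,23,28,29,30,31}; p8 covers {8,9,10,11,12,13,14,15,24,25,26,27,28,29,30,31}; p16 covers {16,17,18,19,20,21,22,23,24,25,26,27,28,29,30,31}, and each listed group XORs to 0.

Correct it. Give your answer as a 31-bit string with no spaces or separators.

0000011100110111001000100011111

s1 (pos 1,3,5,7,9,11,13,15,17,19,21,23,25,27,29,31): 0⊕0⊕0⊕1⊕0⊕1⊕0⊕0⊕0⊕1⊕0⊕1⊕0⊕1⊕1⊕1 = 1
s2 (pos 2,3,6,7,10,11,14,15,18,19,22,23,26,27,30,31): 0⊕0⊕1⊕1⊕0⊕1⊕1⊕0⊕0⊕1⊕0⊕1⊕0⊕1⊕1⊕1 = 1
s4 (pos 4,5,6,7,12,13,14,15,20,21,22,23,28,29,30,31): 0⊕0⊕1⊕1⊕1⊕0⊕1⊕0⊕0⊕0⊕0⊕1⊕1⊕1⊕1⊕1 = 1
s8 (pos 8,9,10,11,12,13,14,15,24,25,26,27,28,29,30,31): 1⊕0⊕0⊕1⊕1⊕0⊕1⊕0⊕0⊕0⊕0⊕1⊕1⊕1⊕1⊕1 = 1
s16 (pos 16,17,18,19,20,21,22,23,24,25,26,27,28,29,30,31): 1⊕0⊕0⊕1⊕0⊕0⊕0⊕1⊕0⊕0⊕0⊕1⊕1⊕1⊕1⊕1 = 0
Syndrome s16…s1 = 01111 → error at position 15.
Flip position 15: 0000011100110101001000100011111 → 0000011100110111001000100011111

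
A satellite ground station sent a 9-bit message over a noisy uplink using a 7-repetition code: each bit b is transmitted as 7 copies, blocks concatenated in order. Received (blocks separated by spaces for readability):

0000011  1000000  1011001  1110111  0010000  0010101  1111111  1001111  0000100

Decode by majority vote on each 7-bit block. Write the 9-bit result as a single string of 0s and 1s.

Block 1 (0000011): 2 ones → 0
Block 2 (1000000): 1 one → 0
Block 3 (1011001): 4 ones → 1
Block 4 (1110111): 6 ones → 1
Block 5 (0010000): 1 one → 0
Block 6 (0010101): 3 ones → 0
Block 7 (1111111): 7 ones → 1
Block 8 (1001111): 5 ones → 1
Block 9 (0000100): 1 one → 0

001100110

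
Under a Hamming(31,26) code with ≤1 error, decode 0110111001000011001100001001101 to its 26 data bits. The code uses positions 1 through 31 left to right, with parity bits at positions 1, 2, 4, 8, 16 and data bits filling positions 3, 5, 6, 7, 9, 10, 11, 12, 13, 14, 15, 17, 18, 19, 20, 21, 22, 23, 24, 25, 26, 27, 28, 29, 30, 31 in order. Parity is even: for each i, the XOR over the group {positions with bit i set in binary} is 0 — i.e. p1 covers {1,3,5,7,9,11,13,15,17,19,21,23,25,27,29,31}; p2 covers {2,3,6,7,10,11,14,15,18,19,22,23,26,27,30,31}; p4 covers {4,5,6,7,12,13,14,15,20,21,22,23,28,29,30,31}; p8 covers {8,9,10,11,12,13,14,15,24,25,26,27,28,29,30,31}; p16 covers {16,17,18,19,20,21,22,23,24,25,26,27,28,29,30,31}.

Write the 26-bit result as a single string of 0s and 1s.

s1 (pos 1,3,5,7,9,11,13,15,17,19,21,23,25,27,29,31): 0⊕1⊕1⊕1⊕0⊕0⊕0⊕1⊕0⊕1⊕0⊕0⊕1⊕0⊕1⊕1 = 0
s2 (pos 2,3,6,7,10,11,14,15,18,19,22,23,26,27,30,31): 1⊕1⊕1⊕1⊕1⊕0⊕0⊕1⊕0⊕1⊕0⊕0⊕0⊕0⊕0⊕1 = 0
s4 (pos 4,5,6,7,12,13,14,15,20,21,22,23,28,29,30,31): 0⊕1⊕1⊕1⊕0⊕0⊕0⊕1⊕1⊕0⊕0⊕0⊕1⊕1⊕0⊕1 = 0
s8 (pos 8,9,10,11,12,13,14,15,24,25,26,27,28,29,30,31): 0⊕0⊕1⊕0⊕0⊕0⊕0⊕1⊕0⊕1⊕0⊕0⊕1⊕1⊕0⊕1 = 0
s16 (pos 16,17,18,19,20,21,22,23,24,25,26,27,28,29,30,31): 1⊕0⊕0⊕1⊕1⊕0⊕0⊕0⊕0⊕1⊕0⊕0⊕1⊕1⊕0⊕1 = 1
Syndrome s16…s1 = 10000 → error at position 16.
Flip position 16: 0110111001000011001100001001101 → 0110111001000010001100001001101
Read data bits from positions 3,5,6,7,9,10,11,12,13,14,15,17,18,19,20,21,22,23,24,25,26,27,28,29,30,31: 11110100001001100001001101

11110100001001100001001101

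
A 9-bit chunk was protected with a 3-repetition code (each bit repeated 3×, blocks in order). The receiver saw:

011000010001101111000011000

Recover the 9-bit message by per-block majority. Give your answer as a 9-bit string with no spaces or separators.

Block 1 (011): 2 ones → 1
Block 2 (000): 0 ones → 0
Block 3 (010): 1 one → 0
Block 4 (001): 1 one → 0
Block 5 (101): 2 ones → 1
Block 6 (111): 3 ones → 1
Block 7 (000): 0 ones → 0
Block 8 (011): 2 ones → 1
Block 9 (000): 0 ones → 0

100011010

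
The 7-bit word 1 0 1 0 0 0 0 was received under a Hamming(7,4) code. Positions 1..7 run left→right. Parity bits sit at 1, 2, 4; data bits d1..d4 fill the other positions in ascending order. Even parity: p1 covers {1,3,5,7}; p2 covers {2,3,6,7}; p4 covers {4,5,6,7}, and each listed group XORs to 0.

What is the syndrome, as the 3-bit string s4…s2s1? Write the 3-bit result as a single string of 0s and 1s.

s1 (pos 1,3,5,7): 1⊕1⊕0⊕0 = 0
s2 (pos 2,3,6,7): 0⊕1⊕0⊕0 = 1
s4 (pos 4,5,6,7): 0⊕0⊕0⊕0 = 0
Syndrome s4…s1 = 010 → error at position 2.

010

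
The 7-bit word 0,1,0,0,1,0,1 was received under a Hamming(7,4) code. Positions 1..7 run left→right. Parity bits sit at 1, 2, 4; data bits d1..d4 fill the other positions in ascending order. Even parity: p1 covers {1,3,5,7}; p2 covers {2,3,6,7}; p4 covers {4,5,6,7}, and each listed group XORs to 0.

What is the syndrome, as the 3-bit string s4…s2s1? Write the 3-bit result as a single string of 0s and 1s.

000

s1 (pos 1,3,5,7): 0⊕0⊕1⊕1 = 0
s2 (pos 2,3,6,7): 1⊕0⊕0⊕1 = 0
s4 (pos 4,5,6,7): 0⊕1⊕0⊕1 = 0
Syndrome s4…s1 = 000 → no error.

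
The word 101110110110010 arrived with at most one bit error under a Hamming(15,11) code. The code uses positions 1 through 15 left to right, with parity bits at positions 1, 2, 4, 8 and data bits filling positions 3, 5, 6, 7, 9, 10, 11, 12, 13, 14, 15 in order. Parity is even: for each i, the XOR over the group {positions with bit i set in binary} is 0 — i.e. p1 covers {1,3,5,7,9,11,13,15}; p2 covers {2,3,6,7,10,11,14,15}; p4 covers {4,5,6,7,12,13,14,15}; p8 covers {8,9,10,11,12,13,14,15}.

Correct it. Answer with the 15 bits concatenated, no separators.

s1 (pos 1,3,5,7,9,11,13,15): 1⊕1⊕1⊕1⊕0⊕1⊕0⊕0 = 1
s2 (pos 2,3,6,7,10,11,14,15): 0⊕1⊕0⊕1⊕1⊕1⊕1⊕0 = 1
s4 (pos 4,5,6,7,12,13,14,15): 1⊕1⊕0⊕1⊕0⊕0⊕1⊕0 = 0
s8 (pos 8,9,10,11,12,13,14,15): 1⊕0⊕1⊕1⊕0⊕0⊕1⊕0 = 0
Syndrome s8…s1 = 0011 → error at position 3.
Flip position 3: 101110110110010 → 100110110110010

100110110110010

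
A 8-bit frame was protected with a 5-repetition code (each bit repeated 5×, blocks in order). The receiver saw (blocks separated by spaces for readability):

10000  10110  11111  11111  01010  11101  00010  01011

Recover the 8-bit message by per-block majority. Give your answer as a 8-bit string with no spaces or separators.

Block 1 (10000): 1 one → 0
Block 2 (10110): 3 ones → 1
Block 3 (11111): 5 ones → 1
Block 4 (11111): 5 ones → 1
Block 5 (01010): 2 ones → 0
Block 6 (11101): 4 ones → 1
Block 7 (00010): 1 one → 0
Block 8 (01011): 3 ones → 1

01110101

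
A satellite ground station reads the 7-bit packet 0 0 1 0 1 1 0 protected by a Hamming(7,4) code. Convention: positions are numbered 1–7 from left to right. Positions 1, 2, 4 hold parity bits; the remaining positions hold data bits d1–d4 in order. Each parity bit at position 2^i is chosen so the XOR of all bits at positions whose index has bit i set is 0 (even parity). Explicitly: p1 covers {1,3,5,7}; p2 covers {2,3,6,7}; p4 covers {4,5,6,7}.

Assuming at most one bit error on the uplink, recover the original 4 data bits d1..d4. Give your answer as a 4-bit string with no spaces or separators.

s1 (pos 1,3,5,7): 0⊕1⊕1⊕0 = 0
s2 (pos 2,3,6,7): 0⊕1⊕1⊕0 = 0
s4 (pos 4,5,6,7): 0⊕1⊕1⊕0 = 0
Syndrome s4…s1 = 000 → no error.
Read data bits from positions 3,5,6,7: 1110

1110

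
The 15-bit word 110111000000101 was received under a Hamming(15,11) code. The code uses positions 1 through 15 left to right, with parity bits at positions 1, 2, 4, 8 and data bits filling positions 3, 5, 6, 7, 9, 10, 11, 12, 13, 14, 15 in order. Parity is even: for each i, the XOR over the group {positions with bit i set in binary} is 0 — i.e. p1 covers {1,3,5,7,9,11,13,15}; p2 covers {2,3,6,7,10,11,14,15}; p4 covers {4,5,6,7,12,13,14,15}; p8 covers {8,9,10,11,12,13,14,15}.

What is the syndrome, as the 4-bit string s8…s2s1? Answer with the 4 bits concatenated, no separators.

0110

s1 (pos 1,3,5,7,9,11,13,15): 1⊕0⊕1⊕0⊕0⊕0⊕1⊕1 = 0
s2 (pos 2,3,6,7,10,11,14,15): 1⊕0⊕1⊕0⊕0⊕0⊕0⊕1 = 1
s4 (pos 4,5,6,7,12,13,14,15): 1⊕1⊕1⊕0⊕0⊕1⊕0⊕1 = 1
s8 (pos 8,9,10,11,12,13,14,15): 0⊕0⊕0⊕0⊕0⊕1⊕0⊕1 = 0
Syndrome s8…s1 = 0110 → error at position 6.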